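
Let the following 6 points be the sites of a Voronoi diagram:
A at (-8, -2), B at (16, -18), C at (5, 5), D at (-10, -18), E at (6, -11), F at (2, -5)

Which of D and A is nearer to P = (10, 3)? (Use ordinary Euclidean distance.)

A

Compare squared distances:
|PD|² = (10−(-10))² + (3−(-18))² = 400 + 441 = 841
|PA|² = (10−(-8))² + (3−(-2))² = 324 + 25 = 349
841 > 349, so A is closer.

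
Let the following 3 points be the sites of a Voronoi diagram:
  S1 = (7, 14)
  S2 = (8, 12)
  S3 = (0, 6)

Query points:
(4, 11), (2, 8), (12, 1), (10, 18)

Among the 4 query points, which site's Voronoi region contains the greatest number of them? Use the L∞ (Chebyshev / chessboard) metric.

(4, 11) — d to each: S1:3, S2:4, S3:5 → nearest is S1
(2, 8) — d to each: S1:6, S2:6, S3:2 → nearest is S3
(12, 1) — d to each: S1:13, S2:11, S3:12 → nearest is S2
(10, 18) — d to each: S1:4, S2:6, S3:12 → nearest is S1
Tally — S1:2, S2:1, S3:1. S1 captures the most (2).

S1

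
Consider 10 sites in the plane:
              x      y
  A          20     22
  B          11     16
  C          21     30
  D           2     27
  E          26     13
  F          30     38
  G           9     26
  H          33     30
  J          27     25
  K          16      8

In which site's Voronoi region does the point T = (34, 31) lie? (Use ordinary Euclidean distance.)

Since √ is increasing, it suffices to compare squared distances:
|TA|² = (34−20)² + (31−22)² = 196 + 81 = 277
|TB|² = (34−11)² + (31−16)² = 529 + 225 = 754
|TC|² = (34−21)² + (31−30)² = 169 + 1 = 170
|TD|² = (34−2)² + (31−27)² = 1024 + 16 = 1040
|TE|² = (34−26)² + (31−13)² = 64 + 324 = 388
|TF|² = (34−30)² + (31−38)² = 16 + 49 = 65
|TG|² = (34−9)² + (31−26)² = 625 + 25 = 650
|TH|² = (34−33)² + (31−30)² = 1 + 1 = 2
|TJ|² = (34−27)² + (31−25)² = 49 + 36 = 85
|TK|² = (34−16)² + (31−8)² = 324 + 529 = 853
The smallest is to H, so T lies in the Voronoi region of H.

H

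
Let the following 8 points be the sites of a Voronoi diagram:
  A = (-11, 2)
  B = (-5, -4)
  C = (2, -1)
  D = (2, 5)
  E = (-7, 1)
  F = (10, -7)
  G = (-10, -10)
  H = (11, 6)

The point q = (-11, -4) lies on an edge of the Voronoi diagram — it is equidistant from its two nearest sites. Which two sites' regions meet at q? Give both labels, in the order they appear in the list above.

A and B

Squared distances from q to each site:
|qA|² = (-11−(-11))² + (-4−2)² = 0 + 36 = 36
|qB|² = (-11−(-5))² + (-4−(-4))² = 36 + 0 = 36
|qC|² = (-11−2)² + (-4−(-1))² = 169 + 9 = 178
|qD|² = (-11−2)² + (-4−5)² = 169 + 81 = 250
|qE|² = (-11−(-7))² + (-4−1)² = 16 + 25 = 41
|qF|² = (-11−10)² + (-4−(-7))² = 441 + 9 = 450
|qG|² = (-11−(-10))² + (-4−(-10))² = 1 + 36 = 37
|qH|² = (-11−11)² + (-4−6)² = 484 + 100 = 584
q is equidistant from A and B (both at squared distance 36), and every other site is strictly farther — so q lies on the A–B Voronoi edge.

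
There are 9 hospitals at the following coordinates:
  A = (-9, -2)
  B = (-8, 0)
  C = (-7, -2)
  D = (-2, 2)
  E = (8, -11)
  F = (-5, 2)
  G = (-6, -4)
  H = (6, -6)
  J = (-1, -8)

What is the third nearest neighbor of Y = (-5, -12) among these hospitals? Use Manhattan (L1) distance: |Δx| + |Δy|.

C

d(Y,A) = 4 + 10 = 14
d(Y,B) = 3 + 12 = 15
d(Y,C) = 2 + 10 = 12
d(Y,D) = 3 + 14 = 17
d(Y,E) = 13 + 1 = 14
d(Y,F) = 0 + 14 = 14
d(Y,G) = 1 + 8 = 9
d(Y,H) = 11 + 6 = 17
d(Y,J) = 4 + 4 = 8
Sorted ascending: J, G, C, A, … — the third-nearest is C.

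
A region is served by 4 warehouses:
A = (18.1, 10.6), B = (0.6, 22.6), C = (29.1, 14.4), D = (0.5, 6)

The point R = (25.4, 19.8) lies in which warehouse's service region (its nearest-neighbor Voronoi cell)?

C

Since √ is increasing, it suffices to compare squared distances:
|RA|² = (25.4−18.1)² + (19.8−10.6)² = 53.29 + 84.64 = 137.93
|RB|² = (25.4−0.6)² + (19.8−22.6)² = 615.04 + 7.84 = 622.88
|RC|² = (25.4−29.1)² + (19.8−14.4)² = 13.69 + 29.16 = 42.85
|RD|² = (25.4−0.5)² + (19.8−6)² = 620.01 + 190.44 = 810.45
Minimum is at C.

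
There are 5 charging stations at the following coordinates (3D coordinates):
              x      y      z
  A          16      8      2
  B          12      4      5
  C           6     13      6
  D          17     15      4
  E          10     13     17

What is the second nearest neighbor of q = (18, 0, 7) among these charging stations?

Since √ is increasing, it suffices to compare squared distances:
|qA|² = (18−16)² + (0−8)² + (7−2)² = 4 + 64 + 25 = 93
|qB|² = (18−12)² + (0−4)² + (7−5)² = 36 + 16 + 4 = 56
|qC|² = (18−6)² + (0−13)² + (7−6)² = 144 + 169 + 1 = 314
|qD|² = (18−17)² + (0−15)² + (7−4)² = 1 + 225 + 9 = 235
|qE|² = (18−10)² + (0−13)² + (7−17)² = 64 + 169 + 100 = 333
Sorted ascending: B, A, D, … — the second-nearest is A.

A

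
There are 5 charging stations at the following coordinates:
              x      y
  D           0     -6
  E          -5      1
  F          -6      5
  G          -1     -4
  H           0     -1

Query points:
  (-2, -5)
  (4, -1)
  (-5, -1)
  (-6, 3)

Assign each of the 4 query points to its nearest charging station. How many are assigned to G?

(-2, -5) — d² to each: D:5, E:45, F:116, G:2, H:20 → nearest is G
(4, -1) — d² to each: D:41, E:85, F:136, G:34, H:16 → nearest is H
(-5, -1) — d² to each: D:50, E:4, F:37, G:25, H:25 → nearest is E
(-6, 3) — d² to each: D:117, E:5, F:4, G:74, H:52 → nearest is F
1 of the 4 points has G as nearest.

1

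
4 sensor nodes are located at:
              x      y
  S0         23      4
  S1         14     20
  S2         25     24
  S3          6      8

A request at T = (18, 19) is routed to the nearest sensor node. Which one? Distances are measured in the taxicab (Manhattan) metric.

d(T,S0) = |18−23| + |19−4| = 5 + 15 = 20
d(T,S1) = |18−14| + |19−20| = 4 + 1 = 5
d(T,S2) = |18−25| + |19−24| = 7 + 5 = 12
d(T,S3) = |18−6| + |19−8| = 12 + 11 = 23
S1 is nearest.

S1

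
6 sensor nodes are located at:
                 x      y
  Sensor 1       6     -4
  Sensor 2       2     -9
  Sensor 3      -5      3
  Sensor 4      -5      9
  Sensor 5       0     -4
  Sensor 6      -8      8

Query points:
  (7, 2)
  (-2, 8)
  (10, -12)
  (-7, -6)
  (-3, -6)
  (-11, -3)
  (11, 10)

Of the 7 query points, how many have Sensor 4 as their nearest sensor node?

(7, 2) — d² to each: Sensor 1:37, Sensor 2:146, Sensor 3:145, Sensor 4:193, Sensor 5:85, Sensor 6:261 → nearest is Sensor 1
(-2, 8) — d² to each: Sensor 1:208, Sensor 2:305, Sensor 3:34, Sensor 4:10, Sensor 5:148, Sensor 6:36 → nearest is Sensor 4
(10, -12) — d² to each: Sensor 1:80, Sensor 2:73, Sensor 3:450, Sensor 4:666, Sensor 5:164, Sensor 6:724 → nearest is Sensor 2
(-7, -6) — d² to each: Sensor 1:173, Sensor 2:90, Sensor 3:85, Sensor 4:229, Sensor 5:53, Sensor 6:197 → nearest is Sensor 5
(-3, -6) — d² to each: Sensor 1:85, Sensor 2:34, Sensor 3:85, Sensor 4:229, Sensor 5:13, Sensor 6:221 → nearest is Sensor 5
(-11, -3) — d² to each: Sensor 1:290, Sensor 2:205, Sensor 3:72, Sensor 4:180, Sensor 5:122, Sensor 6:130 → nearest is Sensor 3
(11, 10) — d² to each: Sensor 1:221, Sensor 2:442, Sensor 3:305, Sensor 4:257, Sensor 5:317, Sensor 6:365 → nearest is Sensor 1
1 of the 7 points has Sensor 4 as nearest.

1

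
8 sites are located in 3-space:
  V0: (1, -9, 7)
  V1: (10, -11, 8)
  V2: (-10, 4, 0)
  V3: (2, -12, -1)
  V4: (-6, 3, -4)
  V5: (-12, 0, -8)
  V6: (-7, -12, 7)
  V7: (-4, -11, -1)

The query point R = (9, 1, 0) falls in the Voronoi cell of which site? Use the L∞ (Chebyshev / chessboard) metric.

V0

d(R,V0) = max(8, 10, 7) = 10
d(R,V1) = max(1, 12, 8) = 12
d(R,V2) = max(19, 3, 0) = 19
d(R,V3) = max(7, 13, 1) = 13
d(R,V4) = max(15, 2, 4) = 15
d(R,V5) = max(21, 1, 8) = 21
d(R,V6) = max(16, 13, 7) = 16
d(R,V7) = max(13, 12, 1) = 13
The smallest is to V0, so R lies in the Voronoi region of V0.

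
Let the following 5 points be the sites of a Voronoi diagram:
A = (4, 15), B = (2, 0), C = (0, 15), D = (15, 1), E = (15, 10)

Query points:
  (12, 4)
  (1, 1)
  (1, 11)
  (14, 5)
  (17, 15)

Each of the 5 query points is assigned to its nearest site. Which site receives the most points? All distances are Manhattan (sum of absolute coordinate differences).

D

(12, 4) — d to each: A:19, B:14, C:23, D:6, E:9 → nearest is D
(1, 1) — d to each: A:17, B:2, C:15, D:14, E:23 → nearest is B
(1, 11) — d to each: A:7, B:12, C:5, D:24, E:15 → nearest is C
(14, 5) — d to each: A:20, B:17, C:24, D:5, E:6 → nearest is D
(17, 15) — d to each: A:13, B:30, C:17, D:16, E:7 → nearest is E
Tally — B:1, C:1, D:2, E:1. D captures the most (2).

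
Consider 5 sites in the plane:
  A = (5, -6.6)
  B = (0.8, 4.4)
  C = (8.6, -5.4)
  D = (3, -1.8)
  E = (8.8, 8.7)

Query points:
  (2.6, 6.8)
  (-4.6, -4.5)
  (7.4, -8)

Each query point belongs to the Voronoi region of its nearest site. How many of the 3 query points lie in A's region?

(2.6, 6.8) — d² to each: A:185.32, B:9, C:184.84, D:74.12, E:42.05 → nearest is B
(-4.6, -4.5) — d² to each: A:96.57, B:108.37, C:175.05, D:65.05, E:353.8 → nearest is D
(7.4, -8) — d² to each: A:7.72, B:197.32, C:8.2, D:57.8, E:280.85 → nearest is A
1 of the 3 points has A as nearest.

1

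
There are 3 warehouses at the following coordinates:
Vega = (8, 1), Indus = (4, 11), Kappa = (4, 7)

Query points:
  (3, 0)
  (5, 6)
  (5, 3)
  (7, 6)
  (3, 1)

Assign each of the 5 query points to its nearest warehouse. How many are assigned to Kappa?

2

(3, 0) — d² to each: Vega:26, Indus:122, Kappa:50 → nearest is Vega
(5, 6) — d² to each: Vega:34, Indus:26, Kappa:2 → nearest is Kappa
(5, 3) — d² to each: Vega:13, Indus:65, Kappa:17 → nearest is Vega
(7, 6) — d² to each: Vega:26, Indus:34, Kappa:10 → nearest is Kappa
(3, 1) — d² to each: Vega:25, Indus:101, Kappa:37 → nearest is Vega
2 of the 5 points have Kappa as nearest.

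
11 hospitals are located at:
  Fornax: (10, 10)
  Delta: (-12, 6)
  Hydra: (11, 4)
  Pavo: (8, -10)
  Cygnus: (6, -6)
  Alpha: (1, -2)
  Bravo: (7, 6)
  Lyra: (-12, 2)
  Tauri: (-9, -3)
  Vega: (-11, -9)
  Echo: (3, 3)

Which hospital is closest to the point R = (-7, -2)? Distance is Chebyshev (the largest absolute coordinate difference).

Tauri

d(R, Fornax) = max(17, 12) = 17
d(R, Delta) = max(5, 8) = 8
d(R, Hydra) = max(18, 6) = 18
d(R, Pavo) = max(15, 8) = 15
d(R, Cygnus) = max(13, 4) = 13
d(R, Alpha) = max(8, 0) = 8
d(R, Bravo) = max(14, 8) = 14
d(R, Lyra) = max(5, 4) = 5
d(R, Tauri) = max(2, 1) = 2
d(R, Vega) = max(4, 7) = 7
d(R, Echo) = max(10, 5) = 10
Minimum is at Tauri.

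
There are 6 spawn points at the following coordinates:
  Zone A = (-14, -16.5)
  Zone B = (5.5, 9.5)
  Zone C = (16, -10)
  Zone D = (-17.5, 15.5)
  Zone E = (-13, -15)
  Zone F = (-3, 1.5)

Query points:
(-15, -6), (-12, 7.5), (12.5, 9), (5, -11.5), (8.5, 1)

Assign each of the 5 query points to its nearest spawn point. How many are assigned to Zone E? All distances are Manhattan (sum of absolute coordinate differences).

1

(-15, -6) — d to each: Zone A:11.5, Zone B:36, Zone C:35, Zone D:24, Zone E:11, Zone F:19.5 → nearest is Zone E
(-12, 7.5) — d to each: Zone A:26, Zone B:19.5, Zone C:45.5, Zone D:13.5, Zone E:23.5, Zone F:15 → nearest is Zone D
(12.5, 9) — d to each: Zone A:52, Zone B:7.5, Zone C:22.5, Zone D:36.5, Zone E:49.5, Zone F:23 → nearest is Zone B
(5, -11.5) — d to each: Zone A:24, Zone B:21.5, Zone C:12.5, Zone D:49.5, Zone E:21.5, Zone F:21 → nearest is Zone C
(8.5, 1) — d to each: Zone A:40, Zone B:11.5, Zone C:18.5, Zone D:40.5, Zone E:37.5, Zone F:12 → nearest is Zone B
1 of the 5 points has Zone E as nearest.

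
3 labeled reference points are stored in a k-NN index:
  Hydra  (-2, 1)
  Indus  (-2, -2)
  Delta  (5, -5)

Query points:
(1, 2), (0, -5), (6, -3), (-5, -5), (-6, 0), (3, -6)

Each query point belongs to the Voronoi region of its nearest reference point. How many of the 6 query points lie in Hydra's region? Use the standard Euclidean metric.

(1, 2) — d² to each: Hydra:10, Indus:25, Delta:65 → nearest is Hydra
(0, -5) — d² to each: Hydra:40, Indus:13, Delta:25 → nearest is Indus
(6, -3) — d² to each: Hydra:80, Indus:65, Delta:5 → nearest is Delta
(-5, -5) — d² to each: Hydra:45, Indus:18, Delta:100 → nearest is Indus
(-6, 0) — d² to each: Hydra:17, Indus:20, Delta:146 → nearest is Hydra
(3, -6) — d² to each: Hydra:74, Indus:41, Delta:5 → nearest is Delta
2 of the 6 points have Hydra as nearest.

2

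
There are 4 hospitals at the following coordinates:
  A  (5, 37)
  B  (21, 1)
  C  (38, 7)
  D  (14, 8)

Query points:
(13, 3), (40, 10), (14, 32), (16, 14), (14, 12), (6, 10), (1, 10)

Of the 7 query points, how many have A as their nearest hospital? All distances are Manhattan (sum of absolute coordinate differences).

1

(13, 3) — d to each: A:42, B:10, C:29, D:6 → nearest is D
(40, 10) — d to each: A:62, B:28, C:5, D:28 → nearest is C
(14, 32) — d to each: A:14, B:38, C:49, D:24 → nearest is A
(16, 14) — d to each: A:34, B:18, C:29, D:8 → nearest is D
(14, 12) — d to each: A:34, B:18, C:29, D:4 → nearest is D
(6, 10) — d to each: A:28, B:24, C:35, D:10 → nearest is D
(1, 10) — d to each: A:31, B:29, C:40, D:15 → nearest is D
1 of the 7 points has A as nearest.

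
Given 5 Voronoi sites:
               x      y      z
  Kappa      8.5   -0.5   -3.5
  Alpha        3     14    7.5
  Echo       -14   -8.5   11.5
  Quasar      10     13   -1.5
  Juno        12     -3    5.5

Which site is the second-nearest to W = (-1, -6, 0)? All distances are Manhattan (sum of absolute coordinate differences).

Juno

d(W, Kappa) = |-1−8.5| + |-6−(-0.5)| + |0−(-3.5)| = 9.5 + 5.5 + 3.5 = 18.5
d(W, Alpha) = |-1−3| + |-6−14| + |0−7.5| = 4 + 20 + 7.5 = 31.5
d(W, Echo) = |-1−(-14)| + |-6−(-8.5)| + |0−11.5| = 13 + 2.5 + 11.5 = 27
d(W, Quasar) = |-1−10| + |-6−13| + |0−(-1.5)| = 11 + 19 + 1.5 = 31.5
d(W, Juno) = |-1−12| + |-6−(-3)| + |0−5.5| = 13 + 3 + 5.5 = 21.5
Sorted ascending: Kappa, Juno, Echo, … — the second-nearest is Juno.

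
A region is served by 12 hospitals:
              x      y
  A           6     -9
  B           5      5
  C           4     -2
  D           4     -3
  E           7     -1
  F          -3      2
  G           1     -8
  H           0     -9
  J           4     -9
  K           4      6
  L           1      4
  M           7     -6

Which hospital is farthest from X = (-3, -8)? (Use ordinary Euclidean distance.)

K

Since √ is increasing, it suffices to compare squared distances:
|XA|² = 81 + 1 = 82
|XB|² = 64 + 169 = 233
|XC|² = 49 + 36 = 85
|XD|² = 49 + 25 = 74
|XE|² = 100 + 49 = 149
|XF|² = 0 + 100 = 100
|XG|² = 16 + 0 = 16
|XH|² = 9 + 1 = 10
|XJ|² = 49 + 1 = 50
|XK|² = 49 + 196 = 245
|XL|² = 16 + 144 = 160
|XM|² = 100 + 4 = 104
The largest is to K.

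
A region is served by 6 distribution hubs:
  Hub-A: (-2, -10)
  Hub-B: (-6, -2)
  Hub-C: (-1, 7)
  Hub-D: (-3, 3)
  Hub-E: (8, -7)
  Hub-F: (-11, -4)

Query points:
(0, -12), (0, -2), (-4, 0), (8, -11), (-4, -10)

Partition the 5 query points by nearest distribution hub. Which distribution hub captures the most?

(0, -12) — d² to each: Hub-A:8, Hub-B:136, Hub-C:362, Hub-D:234, Hub-E:89, Hub-F:185 → nearest is Hub-A
(0, -2) — d² to each: Hub-A:68, Hub-B:36, Hub-C:82, Hub-D:34, Hub-E:89, Hub-F:125 → nearest is Hub-D
(-4, 0) — d² to each: Hub-A:104, Hub-B:8, Hub-C:58, Hub-D:10, Hub-E:193, Hub-F:65 → nearest is Hub-B
(8, -11) — d² to each: Hub-A:101, Hub-B:277, Hub-C:405, Hub-D:317, Hub-E:16, Hub-F:410 → nearest is Hub-E
(-4, -10) — d² to each: Hub-A:4, Hub-B:68, Hub-C:298, Hub-D:170, Hub-E:153, Hub-F:85 → nearest is Hub-A
Tally — Hub-A:2, Hub-B:1, Hub-D:1, Hub-E:1. Hub-A captures the most (2).

Hub-A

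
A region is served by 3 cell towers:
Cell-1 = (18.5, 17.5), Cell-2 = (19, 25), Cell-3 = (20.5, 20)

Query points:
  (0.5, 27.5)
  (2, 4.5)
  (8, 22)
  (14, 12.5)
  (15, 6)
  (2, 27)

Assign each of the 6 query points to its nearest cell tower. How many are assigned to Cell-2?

(0.5, 27.5) — d² to each: Cell-1:424, Cell-2:348.5, Cell-3:456.25 → nearest is Cell-2
(2, 4.5) — d² to each: Cell-1:441.25, Cell-2:709.25, Cell-3:582.5 → nearest is Cell-1
(8, 22) — d² to each: Cell-1:130.5, Cell-2:130, Cell-3:160.25 → nearest is Cell-2
(14, 12.5) — d² to each: Cell-1:45.25, Cell-2:181.25, Cell-3:98.5 → nearest is Cell-1
(15, 6) — d² to each: Cell-1:144.5, Cell-2:377, Cell-3:226.25 → nearest is Cell-1
(2, 27) — d² to each: Cell-1:362.5, Cell-2:293, Cell-3:391.25 → nearest is Cell-2
3 of the 6 points have Cell-2 as nearest.

3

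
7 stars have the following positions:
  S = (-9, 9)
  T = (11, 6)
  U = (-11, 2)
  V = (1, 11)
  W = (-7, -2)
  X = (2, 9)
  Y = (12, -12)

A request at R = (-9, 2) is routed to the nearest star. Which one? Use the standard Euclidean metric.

U

Since √ is increasing, it suffices to compare squared distances:
|RS|² = (-9−(-9))² + (2−9)² = 0 + 49 = 49
|RT|² = (-9−11)² + (2−6)² = 400 + 16 = 416
|RU|² = (-9−(-11))² + (2−2)² = 4 + 0 = 4
|RV|² = (-9−1)² + (2−11)² = 100 + 81 = 181
|RW|² = (-9−(-7))² + (2−(-2))² = 4 + 16 = 20
|RX|² = (-9−2)² + (2−9)² = 121 + 49 = 170
|RY|² = (-9−12)² + (2−(-12))² = 441 + 196 = 637
U is nearest.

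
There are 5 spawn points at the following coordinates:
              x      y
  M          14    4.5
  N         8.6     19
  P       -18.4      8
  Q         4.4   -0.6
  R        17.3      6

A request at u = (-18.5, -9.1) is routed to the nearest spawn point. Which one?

Squared Euclidean distances:
|uM|² = (-18.5−14)² + (-9.1−4.5)² = 1056.25 + 184.96 = 1241.21
|uN|² = (-18.5−8.6)² + (-9.1−19)² = 734.41 + 789.61 = 1524.02
|uP|² = (-18.5−(-18.4))² + (-9.1−8)² = 0.01 + 292.41 = 292.42
|uQ|² = (-18.5−4.4)² + (-9.1−(-0.6))² = 524.41 + 72.25 = 596.66
|uR|² = (-18.5−17.3)² + (-9.1−6)² = 1281.64 + 228.01 = 1509.65
The smallest is to P, so u lies in the Voronoi region of P.

P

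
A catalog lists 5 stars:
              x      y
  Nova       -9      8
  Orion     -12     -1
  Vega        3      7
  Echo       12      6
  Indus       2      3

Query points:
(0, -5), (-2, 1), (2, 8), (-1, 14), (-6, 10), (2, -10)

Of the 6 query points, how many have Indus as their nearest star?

(0, -5) — d² to each: Nova:250, Orion:160, Vega:153, Echo:265, Indus:68 → nearest is Indus
(-2, 1) — d² to each: Nova:98, Orion:104, Vega:61, Echo:221, Indus:20 → nearest is Indus
(2, 8) — d² to each: Nova:121, Orion:277, Vega:2, Echo:104, Indus:25 → nearest is Vega
(-1, 14) — d² to each: Nova:100, Orion:346, Vega:65, Echo:233, Indus:130 → nearest is Vega
(-6, 10) — d² to each: Nova:13, Orion:157, Vega:90, Echo:340, Indus:113 → nearest is Nova
(2, -10) — d² to each: Nova:445, Orion:277, Vega:290, Echo:356, Indus:169 → nearest is Indus
3 of the 6 points have Indus as nearest.

3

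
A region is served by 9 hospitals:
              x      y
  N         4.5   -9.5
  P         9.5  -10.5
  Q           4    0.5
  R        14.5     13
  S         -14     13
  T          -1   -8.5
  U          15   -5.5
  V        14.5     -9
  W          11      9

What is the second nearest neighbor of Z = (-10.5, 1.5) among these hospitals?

T

Squared Euclidean distances:
|ZN|² = (-10.5−4.5)² + (1.5−(-9.5))² = 225 + 121 = 346
|ZP|² = (-10.5−9.5)² + (1.5−(-10.5))² = 400 + 144 = 544
|ZQ|² = (-10.5−4)² + (1.5−0.5)² = 210.25 + 1 = 211.25
|ZR|² = (-10.5−14.5)² + (1.5−13)² = 625 + 132.25 = 757.25
|ZS|² = (-10.5−(-14))² + (1.5−13)² = 12.25 + 132.25 = 144.5
|ZT|² = (-10.5−(-1))² + (1.5−(-8.5))² = 90.25 + 100 = 190.25
|ZU|² = (-10.5−15)² + (1.5−(-5.5))² = 650.25 + 49 = 699.25
|ZV|² = (-10.5−14.5)² + (1.5−(-9))² = 625 + 110.25 = 735.25
|ZW|² = (-10.5−11)² + (1.5−9)² = 462.25 + 56.25 = 518.5
Sorted ascending: S, T, Q, … — the second-nearest is T.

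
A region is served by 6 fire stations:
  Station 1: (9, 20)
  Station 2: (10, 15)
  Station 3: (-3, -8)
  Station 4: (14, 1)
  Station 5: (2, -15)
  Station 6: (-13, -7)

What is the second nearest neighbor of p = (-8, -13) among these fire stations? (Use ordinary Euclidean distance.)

Station 6

Squared Euclidean distances:
d²(p, Station 1) = (-8−9)² + (-13−20)² = 289 + 1089 = 1378
d²(p, Station 2) = (-8−10)² + (-13−15)² = 324 + 784 = 1108
d²(p, Station 3) = (-8−(-3))² + (-13−(-8))² = 25 + 25 = 50
d²(p, Station 4) = (-8−14)² + (-13−1)² = 484 + 196 = 680
d²(p, Station 5) = (-8−2)² + (-13−(-15))² = 100 + 4 = 104
d²(p, Station 6) = (-8−(-13))² + (-13−(-7))² = 25 + 36 = 61
Sorted ascending: Station 3, Station 6, Station 5, … — the second-nearest is Station 6.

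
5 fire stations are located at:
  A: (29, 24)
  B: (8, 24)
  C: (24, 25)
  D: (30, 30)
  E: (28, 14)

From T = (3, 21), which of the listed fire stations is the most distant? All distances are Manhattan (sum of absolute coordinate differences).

D

d(T,A) = |3−29| + |21−24| = 26 + 3 = 29
d(T,B) = |3−8| + |21−24| = 5 + 3 = 8
d(T,C) = |3−24| + |21−25| = 21 + 4 = 25
d(T,D) = |3−30| + |21−30| = 27 + 9 = 36
d(T,E) = |3−28| + |21−14| = 25 + 7 = 32
The largest is to D.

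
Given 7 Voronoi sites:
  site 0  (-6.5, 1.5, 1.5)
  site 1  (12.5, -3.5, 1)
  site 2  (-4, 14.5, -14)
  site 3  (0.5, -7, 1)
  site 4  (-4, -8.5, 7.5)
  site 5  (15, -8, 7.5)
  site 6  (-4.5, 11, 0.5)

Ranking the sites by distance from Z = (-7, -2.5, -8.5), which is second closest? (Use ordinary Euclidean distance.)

Squared Euclidean distances:
d²(Z, site 0) = (-7−(-6.5))² + (-2.5−1.5)² + (-8.5−1.5)² = 0.25 + 16 + 100 = 116.25
d²(Z, site 1) = (-7−12.5)² + (-2.5−(-3.5))² + (-8.5−1)² = 380.25 + 1 + 90.25 = 471.5
d²(Z, site 2) = (-7−(-4))² + (-2.5−14.5)² + (-8.5−(-14))² = 9 + 289 + 30.25 = 328.25
d²(Z, site 3) = (-7−0.5)² + (-2.5−(-7))² + (-8.5−1)² = 56.25 + 20.25 + 90.25 = 166.75
d²(Z, site 4) = (-7−(-4))² + (-2.5−(-8.5))² + (-8.5−7.5)² = 9 + 36 + 256 = 301
d²(Z, site 5) = (-7−15)² + (-2.5−(-8))² + (-8.5−7.5)² = 484 + 30.25 + 256 = 770.25
d²(Z, site 6) = (-7−(-4.5))² + (-2.5−11)² + (-8.5−0.5)² = 6.25 + 182.25 + 81 = 269.5
Sorted ascending: site 0, site 3, site 6, … — the second-nearest is site 3.

site 3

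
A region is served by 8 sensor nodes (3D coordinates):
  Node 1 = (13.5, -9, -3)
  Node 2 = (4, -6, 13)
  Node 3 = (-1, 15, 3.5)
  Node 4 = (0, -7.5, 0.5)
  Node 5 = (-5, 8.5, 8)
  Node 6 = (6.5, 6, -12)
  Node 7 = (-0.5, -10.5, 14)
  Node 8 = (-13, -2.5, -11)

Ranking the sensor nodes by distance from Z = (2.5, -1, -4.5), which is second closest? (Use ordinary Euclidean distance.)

Compare squared distances (the ordering matches that of the actual distances):
d²(Z, Node 1) = 121 + 64 + 2.25 = 187.25
d²(Z, Node 2) = 2.25 + 25 + 306.25 = 333.5
d²(Z, Node 3) = 12.25 + 256 + 64 = 332.25
d²(Z, Node 4) = 6.25 + 42.25 + 25 = 73.5
d²(Z, Node 5) = 56.25 + 90.25 + 156.25 = 302.75
d²(Z, Node 6) = 16 + 49 + 56.25 = 121.25
d²(Z, Node 7) = 9 + 90.25 + 342.25 = 441.5
d²(Z, Node 8) = 240.25 + 2.25 + 42.25 = 284.75
Sorted ascending: Node 4, Node 6, Node 1, … — the second-nearest is Node 6.

Node 6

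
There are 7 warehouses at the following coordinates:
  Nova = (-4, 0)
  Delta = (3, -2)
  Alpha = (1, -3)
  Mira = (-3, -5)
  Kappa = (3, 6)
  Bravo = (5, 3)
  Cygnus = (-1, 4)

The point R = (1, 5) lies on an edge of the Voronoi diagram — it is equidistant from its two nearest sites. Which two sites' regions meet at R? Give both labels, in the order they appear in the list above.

Squared distances from R to each site:
d²(R, Nova) = (1−(-4))² + (5−0)² = 25 + 25 = 50
d²(R, Delta) = (1−3)² + (5−(-2))² = 4 + 49 = 53
d²(R, Alpha) = (1−1)² + (5−(-3))² = 0 + 64 = 64
d²(R, Mira) = (1−(-3))² + (5−(-5))² = 16 + 100 = 116
d²(R, Kappa) = (1−3)² + (5−6)² = 4 + 1 = 5
d²(R, Bravo) = (1−5)² + (5−3)² = 16 + 4 = 20
d²(R, Cygnus) = (1−(-1))² + (5−4)² = 4 + 1 = 5
R is equidistant from Kappa and Cygnus (both at squared distance 5), and every other site is strictly farther — so R lies on the Kappa–Cygnus Voronoi edge.

Kappa and Cygnus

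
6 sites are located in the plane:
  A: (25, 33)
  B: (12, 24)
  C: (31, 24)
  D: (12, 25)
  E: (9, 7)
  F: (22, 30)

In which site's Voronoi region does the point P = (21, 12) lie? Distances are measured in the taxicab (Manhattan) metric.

d(P,A) = |21−25| + |12−33| = 4 + 21 = 25
d(P,B) = |21−12| + |12−24| = 9 + 12 = 21
d(P,C) = |21−31| + |12−24| = 10 + 12 = 22
d(P,D) = |21−12| + |12−25| = 9 + 13 = 22
d(P,E) = |21−9| + |12−7| = 12 + 5 = 17
d(P,F) = |21−22| + |12−30| = 1 + 18 = 19
E is nearest.

E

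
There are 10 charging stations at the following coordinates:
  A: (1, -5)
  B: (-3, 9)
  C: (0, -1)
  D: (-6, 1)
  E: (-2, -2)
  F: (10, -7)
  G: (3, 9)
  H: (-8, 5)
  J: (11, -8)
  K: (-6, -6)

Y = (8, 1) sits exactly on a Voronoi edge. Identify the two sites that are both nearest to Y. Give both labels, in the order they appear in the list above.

Squared distances from Y to each site:
|YA|² = 49 + 36 = 85
|YB|² = 121 + 64 = 185
|YC|² = 64 + 4 = 68
|YD|² = 196 + 0 = 196
|YE|² = 100 + 9 = 109
|YF|² = 4 + 64 = 68
|YG|² = 25 + 64 = 89
|YH|² = 256 + 16 = 272
|YJ|² = 9 + 81 = 90
|YK|² = 196 + 49 = 245
Y is equidistant from C and F (both at squared distance 68), and every other site is strictly farther — so Y lies on the C–F Voronoi edge.

C and F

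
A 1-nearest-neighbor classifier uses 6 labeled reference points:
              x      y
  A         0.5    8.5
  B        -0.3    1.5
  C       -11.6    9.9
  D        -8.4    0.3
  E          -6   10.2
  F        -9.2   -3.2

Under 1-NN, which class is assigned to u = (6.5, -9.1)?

B

Squared Euclidean distances:
|uA|² = 36 + 309.76 = 345.76
|uB|² = 46.24 + 112.36 = 158.6
|uC|² = 327.61 + 361 = 688.61
|uD|² = 222.01 + 88.36 = 310.37
|uE|² = 156.25 + 372.49 = 528.74
|uF|² = 246.49 + 34.81 = 281.3
Minimum is at B.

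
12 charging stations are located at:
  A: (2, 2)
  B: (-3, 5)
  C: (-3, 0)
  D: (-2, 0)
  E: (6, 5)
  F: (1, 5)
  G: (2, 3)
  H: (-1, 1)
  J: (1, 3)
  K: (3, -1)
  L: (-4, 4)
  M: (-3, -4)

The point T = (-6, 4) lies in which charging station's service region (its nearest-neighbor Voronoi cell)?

Since √ is increasing, it suffices to compare squared distances:
|TA|² = (-6−2)² + (4−2)² = 64 + 4 = 68
|TB|² = (-6−(-3))² + (4−5)² = 9 + 1 = 10
|TC|² = (-6−(-3))² + (4−0)² = 9 + 16 = 25
|TD|² = (-6−(-2))² + (4−0)² = 16 + 16 = 32
|TE|² = (-6−6)² + (4−5)² = 144 + 1 = 145
|TF|² = (-6−1)² + (4−5)² = 49 + 1 = 50
|TG|² = (-6−2)² + (4−3)² = 64 + 1 = 65
|TH|² = (-6−(-1))² + (4−1)² = 25 + 9 = 34
|TJ|² = (-6−1)² + (4−3)² = 49 + 1 = 50
|TK|² = (-6−3)² + (4−(-1))² = 81 + 25 = 106
|TL|² = (-6−(-4))² + (4−4)² = 4 + 0 = 4
|TM|² = (-6−(-3))² + (4−(-4))² = 9 + 64 = 73
L is nearest.

L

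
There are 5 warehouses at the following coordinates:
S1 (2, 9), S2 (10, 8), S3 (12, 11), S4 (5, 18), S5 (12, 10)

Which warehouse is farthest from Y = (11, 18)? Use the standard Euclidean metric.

S1

Squared Euclidean distances:
|YS1|² = (11−2)² + (18−9)² = 81 + 81 = 162
|YS2|² = (11−10)² + (18−8)² = 1 + 100 = 101
|YS3|² = (11−12)² + (18−11)² = 1 + 49 = 50
|YS4|² = (11−5)² + (18−18)² = 36 + 0 = 36
|YS5|² = (11−12)² + (18−10)² = 1 + 64 = 65
The largest is to S1.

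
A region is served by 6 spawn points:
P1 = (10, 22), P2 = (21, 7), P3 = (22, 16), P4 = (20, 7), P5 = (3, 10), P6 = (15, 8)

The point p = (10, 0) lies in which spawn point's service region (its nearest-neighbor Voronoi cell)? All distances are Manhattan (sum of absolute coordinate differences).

d(p,P1) = |10−10| + |0−22| = 0 + 22 = 22
d(p,P2) = |10−21| + |0−7| = 11 + 7 = 18
d(p,P3) = |10−22| + |0−16| = 12 + 16 = 28
d(p,P4) = |10−20| + |0−7| = 10 + 7 = 17
d(p,P5) = |10−3| + |0−10| = 7 + 10 = 17
d(p,P6) = |10−15| + |0−8| = 5 + 8 = 13
The smallest is to P6, so p lies in the Voronoi region of P6.

P6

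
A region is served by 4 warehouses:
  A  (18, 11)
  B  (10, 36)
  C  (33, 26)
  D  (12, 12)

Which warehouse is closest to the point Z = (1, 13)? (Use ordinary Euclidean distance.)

D

Since √ is increasing, it suffices to compare squared distances:
|ZA|² = (1−18)² + (13−11)² = 289 + 4 = 293
|ZB|² = (1−10)² + (13−36)² = 81 + 529 = 610
|ZC|² = (1−33)² + (13−26)² = 1024 + 169 = 1193
|ZD|² = (1−12)² + (13−12)² = 121 + 1 = 122
The smallest is to D, so Z lies in the Voronoi region of D.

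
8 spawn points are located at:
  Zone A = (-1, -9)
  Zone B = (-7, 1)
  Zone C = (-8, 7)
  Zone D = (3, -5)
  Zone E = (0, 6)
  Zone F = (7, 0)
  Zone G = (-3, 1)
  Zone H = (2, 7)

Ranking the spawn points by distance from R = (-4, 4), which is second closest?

Since √ is increasing, it suffices to compare squared distances:
d²(R, Zone A) = (-4−(-1))² + (4−(-9))² = 9 + 169 = 178
d²(R, Zone B) = (-4−(-7))² + (4−1)² = 9 + 9 = 18
d²(R, Zone C) = (-4−(-8))² + (4−7)² = 16 + 9 = 25
d²(R, Zone D) = (-4−3)² + (4−(-5))² = 49 + 81 = 130
d²(R, Zone E) = (-4−0)² + (4−6)² = 16 + 4 = 20
d²(R, Zone F) = (-4−7)² + (4−0)² = 121 + 16 = 137
d²(R, Zone G) = (-4−(-3))² + (4−1)² = 1 + 9 = 10
d²(R, Zone H) = (-4−2)² + (4−7)² = 36 + 9 = 45
Sorted ascending: Zone G, Zone B, Zone E, … — the second-nearest is Zone B.

Zone B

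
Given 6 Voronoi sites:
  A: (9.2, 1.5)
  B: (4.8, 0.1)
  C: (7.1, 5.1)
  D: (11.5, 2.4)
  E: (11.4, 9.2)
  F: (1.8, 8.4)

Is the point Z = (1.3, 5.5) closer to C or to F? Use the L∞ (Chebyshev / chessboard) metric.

d(Z,C) = max(5.8, 0.4) = 5.8
d(Z,F) = max(0.5, 2.9) = 2.9
5.8 > 2.9, so F is closer.

F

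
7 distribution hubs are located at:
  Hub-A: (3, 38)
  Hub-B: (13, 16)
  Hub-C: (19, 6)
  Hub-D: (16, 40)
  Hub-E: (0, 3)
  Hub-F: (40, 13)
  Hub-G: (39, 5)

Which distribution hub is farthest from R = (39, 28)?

Squared Euclidean distances:
d²(R, Hub-A) = 1296 + 100 = 1396
d²(R, Hub-B) = 676 + 144 = 820
d²(R, Hub-C) = 400 + 484 = 884
d²(R, Hub-D) = 529 + 144 = 673
d²(R, Hub-E) = 1521 + 625 = 2146
d²(R, Hub-F) = 1 + 225 = 226
d²(R, Hub-G) = 0 + 529 = 529
The largest is to Hub-E.

Hub-E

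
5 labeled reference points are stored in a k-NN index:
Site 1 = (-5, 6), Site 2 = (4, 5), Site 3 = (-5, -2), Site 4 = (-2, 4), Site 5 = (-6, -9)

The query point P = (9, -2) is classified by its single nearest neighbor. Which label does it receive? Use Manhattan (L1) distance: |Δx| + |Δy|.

d(P, Site 1) = |9−(-5)| + |-2−6| = 14 + 8 = 22
d(P, Site 2) = |9−4| + |-2−5| = 5 + 7 = 12
d(P, Site 3) = |9−(-5)| + |-2−(-2)| = 14 + 0 = 14
d(P, Site 4) = |9−(-2)| + |-2−4| = 11 + 6 = 17
d(P, Site 5) = |9−(-6)| + |-2−(-9)| = 15 + 7 = 22
The smallest is to Site 2, so P lies in the Voronoi region of Site 2.

Site 2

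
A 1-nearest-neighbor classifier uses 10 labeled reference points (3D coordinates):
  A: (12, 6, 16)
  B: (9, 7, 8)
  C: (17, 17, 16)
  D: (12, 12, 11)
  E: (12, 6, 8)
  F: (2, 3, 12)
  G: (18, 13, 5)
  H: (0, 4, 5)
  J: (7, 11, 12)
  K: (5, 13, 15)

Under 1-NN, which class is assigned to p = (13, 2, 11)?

Compare squared distances (the ordering matches that of the actual distances):
|pA|² = (13−12)² + (2−6)² + (11−16)² = 1 + 16 + 25 = 42
|pB|² = (13−9)² + (2−7)² + (11−8)² = 16 + 25 + 9 = 50
|pC|² = (13−17)² + (2−17)² + (11−16)² = 16 + 225 + 25 = 266
|pD|² = (13−12)² + (2−12)² + (11−11)² = 1 + 100 + 0 = 101
|pE|² = (13−12)² + (2−6)² + (11−8)² = 1 + 16 + 9 = 26
|pF|² = (13−2)² + (2−3)² + (11−12)² = 121 + 1 + 1 = 123
|pG|² = (13−18)² + (2−13)² + (11−5)² = 25 + 121 + 36 = 182
|pH|² = (13−0)² + (2−4)² + (11−5)² = 169 + 4 + 36 = 209
|pJ|² = (13−7)² + (2−11)² + (11−12)² = 36 + 81 + 1 = 118
|pK|² = (13−5)² + (2−13)² + (11−15)² = 64 + 121 + 16 = 201
The smallest is to E, so p lies in the Voronoi region of E.

E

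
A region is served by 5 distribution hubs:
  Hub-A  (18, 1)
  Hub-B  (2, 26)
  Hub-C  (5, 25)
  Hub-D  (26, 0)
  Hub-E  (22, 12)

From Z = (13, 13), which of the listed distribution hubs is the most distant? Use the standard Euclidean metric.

Hub-D

Compare squared distances (the ordering matches that of the actual distances):
d²(Z, Hub-A) = (13−18)² + (13−1)² = 25 + 144 = 169
d²(Z, Hub-B) = (13−2)² + (13−26)² = 121 + 169 = 290
d²(Z, Hub-C) = (13−5)² + (13−25)² = 64 + 144 = 208
d²(Z, Hub-D) = (13−26)² + (13−0)² = 169 + 169 = 338
d²(Z, Hub-E) = (13−22)² + (13−12)² = 81 + 1 = 82
The largest is to Hub-D.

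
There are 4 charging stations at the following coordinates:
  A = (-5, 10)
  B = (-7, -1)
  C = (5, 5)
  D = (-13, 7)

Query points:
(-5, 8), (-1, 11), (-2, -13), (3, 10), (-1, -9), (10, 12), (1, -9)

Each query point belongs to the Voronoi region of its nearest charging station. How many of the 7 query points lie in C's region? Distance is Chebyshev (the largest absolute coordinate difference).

2

(-5, 8) — d to each: A:2, B:9, C:10, D:8 → nearest is A
(-1, 11) — d to each: A:4, B:12, C:6, D:12 → nearest is A
(-2, -13) — d to each: A:23, B:12, C:18, D:20 → nearest is B
(3, 10) — d to each: A:8, B:11, C:5, D:16 → nearest is C
(-1, -9) — d to each: A:19, B:8, C:14, D:16 → nearest is B
(10, 12) — d to each: A:15, B:17, C:7, D:23 → nearest is C
(1, -9) — d to each: A:19, B:8, C:14, D:16 → nearest is B
2 of the 7 points have C as nearest.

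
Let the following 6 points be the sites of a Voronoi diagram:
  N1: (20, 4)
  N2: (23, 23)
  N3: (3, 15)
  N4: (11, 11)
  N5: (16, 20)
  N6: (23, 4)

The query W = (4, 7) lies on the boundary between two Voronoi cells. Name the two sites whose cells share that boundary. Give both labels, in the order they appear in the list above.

N3 and N4

Squared distances from W to each site:
|WN1|² = (4−20)² + (7−4)² = 256 + 9 = 265
|WN2|² = (4−23)² + (7−23)² = 361 + 256 = 617
|WN3|² = (4−3)² + (7−15)² = 1 + 64 = 65
|WN4|² = (4−11)² + (7−11)² = 49 + 16 = 65
|WN5|² = (4−16)² + (7−20)² = 144 + 169 = 313
|WN6|² = (4−23)² + (7−4)² = 361 + 9 = 370
W is equidistant from N3 and N4 (both at squared distance 65), and every other site is strictly farther — so W lies on the N3–N4 Voronoi edge.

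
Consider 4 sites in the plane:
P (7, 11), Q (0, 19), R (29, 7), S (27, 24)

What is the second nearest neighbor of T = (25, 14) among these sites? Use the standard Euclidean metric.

S

Squared Euclidean distances:
|TP|² = (25−7)² + (14−11)² = 324 + 9 = 333
|TQ|² = (25−0)² + (14−19)² = 625 + 25 = 650
|TR|² = (25−29)² + (14−7)² = 16 + 49 = 65
|TS|² = (25−27)² + (14−24)² = 4 + 100 = 104
Sorted ascending: R, S, P, … — the second-nearest is S.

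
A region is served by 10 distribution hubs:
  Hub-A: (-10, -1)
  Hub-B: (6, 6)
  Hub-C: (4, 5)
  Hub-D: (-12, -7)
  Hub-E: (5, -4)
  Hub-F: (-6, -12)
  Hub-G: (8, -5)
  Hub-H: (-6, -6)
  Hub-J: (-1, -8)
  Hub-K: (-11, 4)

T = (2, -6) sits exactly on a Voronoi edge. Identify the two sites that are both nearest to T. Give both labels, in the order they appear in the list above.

Hub-E and Hub-J

Squared distances from T to each site:
d²(T, Hub-A) = (2−(-10))² + (-6−(-1))² = 144 + 25 = 169
d²(T, Hub-B) = (2−6)² + (-6−6)² = 16 + 144 = 160
d²(T, Hub-C) = (2−4)² + (-6−5)² = 4 + 121 = 125
d²(T, Hub-D) = (2−(-12))² + (-6−(-7))² = 196 + 1 = 197
d²(T, Hub-E) = (2−5)² + (-6−(-4))² = 9 + 4 = 13
d²(T, Hub-F) = (2−(-6))² + (-6−(-12))² = 64 + 36 = 100
d²(T, Hub-G) = (2−8)² + (-6−(-5))² = 36 + 1 = 37
d²(T, Hub-H) = (2−(-6))² + (-6−(-6))² = 64 + 0 = 64
d²(T, Hub-J) = (2−(-1))² + (-6−(-8))² = 9 + 4 = 13
d²(T, Hub-K) = (2−(-11))² + (-6−4)² = 169 + 100 = 269
T is equidistant from Hub-E and Hub-J (both at squared distance 13), and every other site is strictly farther — so T lies on the Hub-E–Hub-J Voronoi edge.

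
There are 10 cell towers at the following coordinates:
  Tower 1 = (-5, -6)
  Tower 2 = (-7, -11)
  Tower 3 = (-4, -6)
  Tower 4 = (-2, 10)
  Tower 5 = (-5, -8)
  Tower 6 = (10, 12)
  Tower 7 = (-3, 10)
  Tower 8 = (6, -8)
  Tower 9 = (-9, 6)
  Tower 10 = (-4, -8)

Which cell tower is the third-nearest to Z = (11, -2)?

Tower 3

Squared Euclidean distances:
d²(Z, Tower 1) = 256 + 16 = 272
d²(Z, Tower 2) = 324 + 81 = 405
d²(Z, Tower 3) = 225 + 16 = 241
d²(Z, Tower 4) = 169 + 144 = 313
d²(Z, Tower 5) = 256 + 36 = 292
d²(Z, Tower 6) = 1 + 196 = 197
d²(Z, Tower 7) = 196 + 144 = 340
d²(Z, Tower 8) = 25 + 36 = 61
d²(Z, Tower 9) = 400 + 64 = 464
d²(Z, Tower 10) = 225 + 36 = 261
Sorted ascending: Tower 8, Tower 6, Tower 3, Tower 10, … — the third-nearest is Tower 3.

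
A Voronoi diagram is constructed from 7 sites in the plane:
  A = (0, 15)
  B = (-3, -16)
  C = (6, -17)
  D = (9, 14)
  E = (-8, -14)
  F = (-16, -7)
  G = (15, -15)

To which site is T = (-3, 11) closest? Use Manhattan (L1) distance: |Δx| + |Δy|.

A

d(T,A) = |-3−0| + |11−15| = 3 + 4 = 7
d(T,B) = |-3−(-3)| + |11−(-16)| = 0 + 27 = 27
d(T,C) = |-3−6| + |11−(-17)| = 9 + 28 = 37
d(T,D) = |-3−9| + |11−14| = 12 + 3 = 15
d(T,E) = |-3−(-8)| + |11−(-14)| = 5 + 25 = 30
d(T,F) = |-3−(-16)| + |11−(-7)| = 13 + 18 = 31
d(T,G) = |-3−15| + |11−(-15)| = 18 + 26 = 44
Minimum is at A.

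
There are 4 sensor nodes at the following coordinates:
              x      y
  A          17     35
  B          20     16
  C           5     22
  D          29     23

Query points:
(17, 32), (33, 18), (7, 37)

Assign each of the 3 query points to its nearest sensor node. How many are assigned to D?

1

(17, 32) — d² to each: A:9, B:265, C:244, D:225 → nearest is A
(33, 18) — d² to each: A:545, B:173, C:800, D:41 → nearest is D
(7, 37) — d² to each: A:104, B:610, C:229, D:680 → nearest is A
1 of the 3 points has D as nearest.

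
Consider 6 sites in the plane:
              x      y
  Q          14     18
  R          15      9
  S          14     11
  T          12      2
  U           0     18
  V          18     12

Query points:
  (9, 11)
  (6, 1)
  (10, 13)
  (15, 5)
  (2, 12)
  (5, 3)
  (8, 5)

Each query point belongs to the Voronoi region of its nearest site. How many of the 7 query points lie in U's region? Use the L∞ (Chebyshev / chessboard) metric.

1

(9, 11) — d to each: Q:7, R:6, S:5, T:9, U:9, V:9 → nearest is S
(6, 1) — d to each: Q:17, R:9, S:10, T:6, U:17, V:12 → nearest is T
(10, 13) — d to each: Q:5, R:5, S:4, T:11, U:10, V:8 → nearest is S
(15, 5) — d to each: Q:13, R:4, S:6, T:3, U:15, V:7 → nearest is T
(2, 12) — d to each: Q:12, R:13, S:12, T:10, U:6, V:16 → nearest is U
(5, 3) — d to each: Q:15, R:10, S:9, T:7, U:15, V:13 → nearest is T
(8, 5) — d to each: Q:13, R:7, S:6, T:4, U:13, V:10 → nearest is T
1 of the 7 points has U as nearest.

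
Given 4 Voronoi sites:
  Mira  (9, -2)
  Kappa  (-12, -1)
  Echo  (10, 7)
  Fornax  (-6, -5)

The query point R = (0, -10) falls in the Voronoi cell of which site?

Fornax

Squared Euclidean distances:
d²(R, Mira) = (0−9)² + (-10−(-2))² = 81 + 64 = 145
d²(R, Kappa) = (0−(-12))² + (-10−(-1))² = 144 + 81 = 225
d²(R, Echo) = (0−10)² + (-10−7)² = 100 + 289 = 389
d²(R, Fornax) = (0−(-6))² + (-10−(-5))² = 36 + 25 = 61
The smallest is to Fornax, so R lies in the Voronoi region of Fornax.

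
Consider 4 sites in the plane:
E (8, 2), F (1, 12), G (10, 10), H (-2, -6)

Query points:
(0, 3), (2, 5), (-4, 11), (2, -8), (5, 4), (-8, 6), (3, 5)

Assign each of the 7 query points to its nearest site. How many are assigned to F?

2

(0, 3) — d² to each: E:65, F:82, G:149, H:85 → nearest is E
(2, 5) — d² to each: E:45, F:50, G:89, H:137 → nearest is E
(-4, 11) — d² to each: E:225, F:26, G:197, H:293 → nearest is F
(2, -8) — d² to each: E:136, F:401, G:388, H:20 → nearest is H
(5, 4) — d² to each: E:13, F:80, G:61, H:149 → nearest is E
(-8, 6) — d² to each: E:272, F:117, G:340, H:180 → nearest is F
(3, 5) — d² to each: E:34, F:53, G:74, H:146 → nearest is E
2 of the 7 points have F as nearest.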